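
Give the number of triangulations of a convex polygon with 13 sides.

A convex 13-gon is triangulated into 11 triangles, and the number of such triangulations is the Catalan number C_{13−2} = C_11.
C_11 = C(22,11)/12 = 705432/12 = 58786.

58786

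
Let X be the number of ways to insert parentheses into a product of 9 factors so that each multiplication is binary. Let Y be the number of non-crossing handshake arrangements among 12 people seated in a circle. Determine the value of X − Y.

1298

Parenthesizations of m factors correspond to full binary trees with m leaves, counted by C_{m−1}; m = 9 gives C_8. So X = C_8 = 1430.
With 12 = 2·6 people, non-crossing handshake pairings are non-crossing perfect matchings on a circle, counted by C_6. So Y = C_6 = 132.
X − Y = 1430 − 132 = 1298.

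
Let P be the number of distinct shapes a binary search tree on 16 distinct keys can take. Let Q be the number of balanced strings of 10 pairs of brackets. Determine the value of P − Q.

Rooted binary trees with 16 nodes (each child slot possibly empty) number C_16. So P = C_16 = 35357670.
A balanced arrangement of 10 bracket pairs is a Dyck word of semilength 10, so the count is C_10. So Q = C_10 = 16796.
P − Q = 35357670 − 16796 = 35340874.

35340874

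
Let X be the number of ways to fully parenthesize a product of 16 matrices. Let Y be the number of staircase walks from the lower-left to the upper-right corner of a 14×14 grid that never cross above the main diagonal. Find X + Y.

Parenthesizations of m factors correspond to full binary trees with m leaves, counted by C_{m−1}; m = 16 gives C_15. So X = C_15 = 9694845.
Sub-diagonal monotone paths from (0,0) to (14,14) biject with Dyck paths of semilength 14, giving C_14. So Y = C_14 = 2674440.
X + Y = 9694845 + 2674440 = 12369285.

12369285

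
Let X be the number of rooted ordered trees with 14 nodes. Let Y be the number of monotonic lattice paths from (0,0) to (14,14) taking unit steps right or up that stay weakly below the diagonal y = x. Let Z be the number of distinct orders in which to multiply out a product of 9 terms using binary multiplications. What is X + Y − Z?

A rooted plane tree on 14 nodes has 13 edges, and such trees are counted by C_13. So X = C_13 = 742900.
Monotone paths in an n×n grid that stay weakly below the diagonal are counted by C_n; here n = 14. So Y = C_14 = 2674440.
Parenthesizations of m factors correspond to full binary trees with m leaves, counted by C_{m−1}; m = 9 gives C_8. So Z = C_8 = 1430.
X + Y − Z = 742900 + 2674440 − 1430 = 3415910.

3415910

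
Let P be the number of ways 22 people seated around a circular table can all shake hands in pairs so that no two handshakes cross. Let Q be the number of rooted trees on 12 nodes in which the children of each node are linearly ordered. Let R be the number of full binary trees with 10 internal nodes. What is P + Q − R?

100776

With 22 = 2·11 people, non-crossing handshake pairings are non-crossing perfect matchings on a circle, counted by C_11. So P = C_11 = 58786.
Rooted ordered (plane) trees on m nodes have m−1 edges and are counted by C_{m−1}; m = 12 gives C_11. So Q = C_11 = 58786.
The number of full binary trees on 10 internal nodes is the Catalan number C_10. So R = C_10 = 16796.
P + Q − R = 58786 + 58786 − 16796 = 100776.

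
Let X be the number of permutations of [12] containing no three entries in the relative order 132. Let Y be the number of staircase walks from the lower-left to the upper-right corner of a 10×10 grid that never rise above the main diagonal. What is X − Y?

191216

For any fixed pattern of length 3, the pattern-avoiding permutations of [12] number C_12. So X = C_12 = 208012.
Monotone paths in an n×n grid that stay weakly below the diagonal are counted by C_n; here n = 10. So Y = C_10 = 16796.
X − Y = 208012 − 16796 = 191216.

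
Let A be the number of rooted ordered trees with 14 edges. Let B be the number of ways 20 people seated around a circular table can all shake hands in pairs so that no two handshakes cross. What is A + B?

A rooted plane tree with 14 edges has 15 nodes, and the count is C_14. So A = C_14 = 2674440.
Non-crossing handshake pairings of 2n people are counted by C_n; 20 people gives n = 10. So B = C_10 = 16796.
A + B = 2674440 + 16796 = 2691236.

2691236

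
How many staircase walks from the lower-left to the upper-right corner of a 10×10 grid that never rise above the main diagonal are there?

Monotone paths in an n×n grid that stay weakly below the diagonal are counted by C_n; here n = 10.
C_10 = C(20,10)/11 = 184756/11 = 16796.

16796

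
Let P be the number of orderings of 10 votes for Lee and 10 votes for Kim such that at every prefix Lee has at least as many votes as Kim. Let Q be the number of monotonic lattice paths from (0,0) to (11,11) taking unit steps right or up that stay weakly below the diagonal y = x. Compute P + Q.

Reading a vote for the leader as '(' and for the other as ')' turns such a sequence into a balanced string of 10 pairs, so the count is C_10. So P = C_10 = 16796.
Monotone paths in an n×n grid that stay weakly below the diagonal are counted by C_n; here n = 11. So Q = C_11 = 58786.
P + Q = 16796 + 58786 = 75582.

75582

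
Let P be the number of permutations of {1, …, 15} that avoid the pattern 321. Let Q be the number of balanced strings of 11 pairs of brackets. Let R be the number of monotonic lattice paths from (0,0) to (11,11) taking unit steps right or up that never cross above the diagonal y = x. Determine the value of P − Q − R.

9577273

For any fixed pattern of length 3, the pattern-avoiding permutations of [15] number C_15. So P = C_15 = 9694845.
With 11 pairs the number of balanced bracket strings is the Catalan number C_11. So Q = C_11 = 58786.
Sub-diagonal monotone paths from (0,0) to (11,11) biject with Dyck paths of semilength 11, giving C_11. So R = C_11 = 58786.
P − Q − R = 9694845 − 58786 − 58786 = 9577273.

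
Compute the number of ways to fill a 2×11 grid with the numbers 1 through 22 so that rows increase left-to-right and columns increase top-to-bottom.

58786

Standard Young tableaux of shape 2×n are counted by C_n; here n = 11.
C_11 = C(22,11)/12 = 705432/12 = 58786.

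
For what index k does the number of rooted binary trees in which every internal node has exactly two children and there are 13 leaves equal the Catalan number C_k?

12

Full binary trees with 13 leaves have 13−1 = 12 internal nodes, so there are C_12 of them.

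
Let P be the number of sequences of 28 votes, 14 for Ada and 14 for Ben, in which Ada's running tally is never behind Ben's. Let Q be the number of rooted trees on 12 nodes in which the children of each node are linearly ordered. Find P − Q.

2615654

Ballot sequences with n votes each where one side never trails are Dyck words, counted by C_n; here n = 14. So P = C_14 = 2674440.
A rooted plane tree on 12 nodes has 11 edges, and such trees are counted by C_11. So Q = C_11 = 58786.
P − Q = 2674440 − 58786 = 2615654.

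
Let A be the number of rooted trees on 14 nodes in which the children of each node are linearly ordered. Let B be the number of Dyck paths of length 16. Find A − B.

Rooted ordered (plane) trees on m nodes have m−1 edges and are counted by C_{m−1}; m = 14 gives C_13. So A = C_13 = 742900.
Paths of 8 up- and 8 down-steps that never dip below the axis are Dyck paths; their count is C_8. So B = C_8 = 1430.
A − B = 742900 − 1430 = 741470.

741470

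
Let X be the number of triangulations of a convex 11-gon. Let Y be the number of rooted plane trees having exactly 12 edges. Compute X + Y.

Triangulations of a convex m-gon are counted by C_{m−2}; with m = 11 this is C_9. So X = C_9 = 4862.
Rooted ordered trees with n edges are counted by C_n; here n = 12. So Y = C_12 = 208012.
X + Y = 4862 + 208012 = 212874.

212874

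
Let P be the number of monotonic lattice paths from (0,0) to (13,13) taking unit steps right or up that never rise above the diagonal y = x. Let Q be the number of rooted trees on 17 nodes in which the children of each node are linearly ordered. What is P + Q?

36100570

Monotone paths in an n×n grid that stay weakly below the diagonal are counted by C_n; here n = 13. So P = C_13 = 742900.
Rooted ordered (plane) trees on m nodes have m−1 edges and are counted by C_{m−1}; m = 17 gives C_16. So Q = C_16 = 35357670.
P + Q = 742900 + 35357670 = 36100570.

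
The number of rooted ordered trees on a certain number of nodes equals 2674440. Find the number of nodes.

15

Rooted ordered trees on m nodes are counted by C_{m−1}. Since C_14 = 2674440, the index is 14.
So the index is 14, and the number of nodes is 14 + 1 = 15.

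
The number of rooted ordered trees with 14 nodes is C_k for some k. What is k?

13

A rooted plane tree on 14 nodes has 13 edges, and such trees are counted by C_13.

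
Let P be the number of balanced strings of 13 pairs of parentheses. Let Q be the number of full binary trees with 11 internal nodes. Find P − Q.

684114

With 13 pairs the number of balanced bracket strings is the Catalan number C_13. So P = C_13 = 742900.
The number of full binary trees on 11 internal nodes is the Catalan number C_11. So Q = C_11 = 58786.
P − Q = 742900 − 58786 = 684114.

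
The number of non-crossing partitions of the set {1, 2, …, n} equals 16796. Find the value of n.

Non-crossing partitions of [n] are counted by C_n. Since C_10 = 16796, the index is 10.

10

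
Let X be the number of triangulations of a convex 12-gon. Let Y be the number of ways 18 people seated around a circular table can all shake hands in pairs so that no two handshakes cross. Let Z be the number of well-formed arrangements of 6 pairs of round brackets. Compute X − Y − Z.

11802

The number of triangulations of a 12-gon is the Catalan number C_10 (index = sides − 2). So X = C_10 = 16796.
With 18 = 2·9 people, non-crossing handshake pairings are non-crossing perfect matchings on a circle, counted by C_9. So Y = C_9 = 4862.
Balanced strings of n pairs of brackets are counted by C_n; here n = 6. So Z = C_6 = 132.
X − Y − Z = 16796 − 4862 − 132 = 11802.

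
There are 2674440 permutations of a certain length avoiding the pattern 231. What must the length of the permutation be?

14

Permutations of [n] avoiding a fixed length-3 pattern are counted by C_n, and C_14 = 2674440.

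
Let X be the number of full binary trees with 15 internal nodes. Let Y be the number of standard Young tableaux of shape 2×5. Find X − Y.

9694803

The number of full binary trees on 15 internal nodes is the Catalan number C_15. So X = C_15 = 9694845.
Standard Young tableaux of shape 2×n are counted by C_n; here n = 5. So Y = C_5 = 42.
X − Y = 9694845 − 42 = 9694803.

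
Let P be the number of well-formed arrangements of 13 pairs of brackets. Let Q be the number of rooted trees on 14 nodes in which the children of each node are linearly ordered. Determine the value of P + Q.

1485800

A balanced arrangement of 13 bracket pairs is a Dyck word of semilength 13, so the count is C_13. So P = C_13 = 742900.
Rooted ordered (plane) trees on m nodes have m−1 edges and are counted by C_{m−1}; m = 14 gives C_13. So Q = C_13 = 742900.
P + Q = 742900 + 742900 = 1485800.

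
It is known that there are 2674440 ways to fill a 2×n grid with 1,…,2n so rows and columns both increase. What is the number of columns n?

14

Standard Young tableaux of shape 2×n are counted by C_n. Since C_14 = 2674440, the index is 14.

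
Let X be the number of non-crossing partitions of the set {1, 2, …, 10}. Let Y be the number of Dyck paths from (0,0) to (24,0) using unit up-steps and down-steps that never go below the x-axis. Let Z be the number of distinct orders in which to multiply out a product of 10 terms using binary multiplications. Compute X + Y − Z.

219946

Non-crossing partitions of an n-element set are counted by C_n; here n = 10. So X = C_10 = 16796.
A Dyck path with 12 up-steps and 12 down-steps has semilength 12, so there are C_12 of them. So Y = C_12 = 208012.
Bracketing 10 factors into binary products is counted by C_{10−1} = C_9. So Z = C_9 = 4862.
X + Y − Z = 16796 + 208012 − 4862 = 219946.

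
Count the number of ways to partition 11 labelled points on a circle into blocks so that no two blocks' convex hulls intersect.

58786

The non-crossing partitions of [11] form a lattice of size C_11.
C_11 = 58786.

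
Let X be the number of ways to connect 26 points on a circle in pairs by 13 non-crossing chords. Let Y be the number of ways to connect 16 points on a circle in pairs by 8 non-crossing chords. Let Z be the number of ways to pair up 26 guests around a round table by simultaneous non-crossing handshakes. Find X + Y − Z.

1430

Pairing 26 circle points by 13 non-crossing chords gives C_13 matchings. So X = C_13 = 742900.
Pairing 16 circle points by 8 non-crossing chords gives C_8 matchings. So Y = C_8 = 1430.
Non-crossing handshake pairings of 2n people are counted by C_n; 26 people gives n = 13. So Z = C_13 = 742900.
X + Y − Z = 742900 + 1430 − 742900 = 1430.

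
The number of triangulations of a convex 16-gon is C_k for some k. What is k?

14

A convex 16-gon is triangulated into 14 triangles, and the number of such triangulations is the Catalan number C_{16−2} = C_14.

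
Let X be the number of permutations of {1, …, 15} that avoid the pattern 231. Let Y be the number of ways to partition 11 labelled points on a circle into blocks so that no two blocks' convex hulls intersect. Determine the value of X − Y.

9636059

For any fixed pattern of length 3, the pattern-avoiding permutations of [15] number C_15. So X = C_15 = 9694845.
Non-crossing partitions of an n-element set are counted by C_n; here n = 11. So Y = C_11 = 58786.
X − Y = 9694845 − 58786 = 9636059.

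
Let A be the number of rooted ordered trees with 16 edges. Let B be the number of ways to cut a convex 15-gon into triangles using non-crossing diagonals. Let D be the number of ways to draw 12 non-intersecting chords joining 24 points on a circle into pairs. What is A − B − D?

34406758

Rooted ordered trees with n edges are counted by C_n; here n = 16. So A = C_16 = 35357670.
The number of triangulations of a 15-gon is the Catalan number C_13 (index = sides − 2). So B = C_13 = 742900.
Pairing 24 circle points by 12 non-crossing chords gives C_12 matchings. So D = C_12 = 208012.
A − B − D = 35357670 − 742900 − 208012 = 34406758.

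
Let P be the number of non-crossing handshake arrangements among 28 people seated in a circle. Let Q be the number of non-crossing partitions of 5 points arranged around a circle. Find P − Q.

Non-crossing handshake pairings of 2n people are counted by C_n; 28 people gives n = 14. So P = C_14 = 2674440.
Non-crossing partitions of an n-element set are counted by C_n; here n = 5. So Q = C_5 = 42.
P − Q = 2674440 − 42 = 2674398.

2674398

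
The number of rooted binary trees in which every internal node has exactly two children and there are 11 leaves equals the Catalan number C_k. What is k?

10

Full binary trees with 11 leaves have 11−1 = 10 internal nodes, so there are C_10 of them.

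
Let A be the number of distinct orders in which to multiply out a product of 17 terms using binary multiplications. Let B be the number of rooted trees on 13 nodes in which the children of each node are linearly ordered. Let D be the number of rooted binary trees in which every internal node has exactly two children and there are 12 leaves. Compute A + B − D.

Ways to associate a product of 17 factors correspond to binary trees on 17 leaves, so the count is C_16. So A = C_16 = 35357670.
A rooted plane tree on 13 nodes has 12 edges, and such trees are counted by C_12. So B = C_12 = 208012.
A full binary tree with L leaves has L−1 internal nodes and is counted by C_{L−1}; L = 12 gives C_11. So D = C_11 = 58786.
A + B − D = 35357670 + 208012 − 58786 = 35506896.

35506896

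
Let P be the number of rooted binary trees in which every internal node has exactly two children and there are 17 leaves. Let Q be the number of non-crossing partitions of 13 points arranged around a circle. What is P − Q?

Full binary trees with 17 leaves have 17−1 = 16 internal nodes, so there are C_16 of them. So P = C_16 = 35357670.
The non-crossing partitions of [13] form a lattice of size C_13. So Q = C_13 = 742900.
P − Q = 35357670 − 742900 = 34614770.

34614770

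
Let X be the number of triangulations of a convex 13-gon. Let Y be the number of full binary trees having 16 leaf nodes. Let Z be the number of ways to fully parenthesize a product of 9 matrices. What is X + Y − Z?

A convex 13-gon is triangulated into 11 triangles, and the number of such triangulations is the Catalan number C_{13−2} = C_11. So X = C_11 = 58786.
Full binary trees with 16 leaves have 16−1 = 15 internal nodes, so there are C_15 of them. So Y = C_15 = 9694845.
Parenthesizations of m factors correspond to full binary trees with m leaves, counted by C_{m−1}; m = 9 gives C_8. So Z = C_8 = 1430.
X + Y − Z = 58786 + 9694845 − 1430 = 9752201.

9752201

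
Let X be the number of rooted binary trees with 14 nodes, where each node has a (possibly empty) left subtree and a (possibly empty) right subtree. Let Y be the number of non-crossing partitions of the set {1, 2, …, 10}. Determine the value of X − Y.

Rooted binary trees with 14 nodes (each child slot possibly empty) number C_14. So X = C_14 = 2674440.
Non-crossing partitions of an n-element set are counted by C_n; here n = 10. So Y = C_10 = 16796.
X − Y = 2674440 − 16796 = 2657644.

2657644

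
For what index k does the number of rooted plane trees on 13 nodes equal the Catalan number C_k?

Rooted ordered (plane) trees on m nodes have m−1 edges and are counted by C_{m−1}; m = 13 gives C_12.

12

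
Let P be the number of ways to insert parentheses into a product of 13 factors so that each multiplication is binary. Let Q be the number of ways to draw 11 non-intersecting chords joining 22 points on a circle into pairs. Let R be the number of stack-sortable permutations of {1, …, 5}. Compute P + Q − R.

266756

Bracketing 13 factors into binary products is counted by C_{13−1} = C_12. So P = C_12 = 208012.
Non-crossing perfect matchings of 2n points on a circle are counted by C_n; with 22 points, n = 11. So Q = C_11 = 58786.
By Knuth's characterisation, the stack-sortable permutations of length 5 are the 231-avoiders, numbering C_5. So R = C_5 = 42.
P + Q − R = 208012 + 58786 − 42 = 266756.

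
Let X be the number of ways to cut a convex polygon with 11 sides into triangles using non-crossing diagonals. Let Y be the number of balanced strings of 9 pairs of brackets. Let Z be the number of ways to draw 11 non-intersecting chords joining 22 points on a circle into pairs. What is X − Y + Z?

Triangulations of a convex m-gon are counted by C_{m−2}; with m = 11 this is C_9. So X = C_9 = 4862.
Balanced strings of n pairs of brackets are counted by C_n; here n = 9. So Y = C_9 = 4862.
Pairing 22 circle points by 11 non-crossing chords gives C_11 matchings. So Z = C_11 = 58786.
X − Y + Z = 4862 − 4862 + 58786 = 58786.

58786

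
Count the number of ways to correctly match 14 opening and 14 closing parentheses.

2674440

With 14 pairs the number of balanced bracket strings is the Catalan number C_14.
C_14 = 2674440.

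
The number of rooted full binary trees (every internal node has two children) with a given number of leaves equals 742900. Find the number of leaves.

14

Full binary trees with L leaves are counted by C_{L−1}, and C_13 = 742900.
So the index is 13, and the number of leaves is 13 + 1 = 14.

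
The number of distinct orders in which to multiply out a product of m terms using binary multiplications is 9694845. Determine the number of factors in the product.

16

Parenthesizations of m factors are counted by C_{m−1}, and C_15 = 9694845.
So the index is 15, and the number of factors is 15 + 1 = 16.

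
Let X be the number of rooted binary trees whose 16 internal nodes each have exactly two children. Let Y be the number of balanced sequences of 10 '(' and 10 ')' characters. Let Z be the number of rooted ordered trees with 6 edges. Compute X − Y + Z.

The number of full binary trees on 16 internal nodes is the Catalan number C_16. So X = C_16 = 35357670.
Balanced strings of n pairs of brackets are counted by C_n; here n = 10. So Y = C_10 = 16796.
A rooted plane tree with 6 edges has 7 nodes, and the count is C_6. So Z = C_6 = 132.
X − Y + Z = 35357670 − 16796 + 132 = 35341006.

35341006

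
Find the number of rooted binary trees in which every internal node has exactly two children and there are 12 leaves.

A full binary tree with L leaves has L−1 internal nodes and is counted by C_{L−1}; L = 12 gives C_11.
C_11 = C(22,11)/12 = 705432/12 = 58786.

58786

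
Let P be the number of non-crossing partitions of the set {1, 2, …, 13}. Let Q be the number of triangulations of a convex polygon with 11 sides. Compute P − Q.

738038

Non-crossing partitions of an n-element set are counted by C_n; here n = 13. So P = C_13 = 742900.
The number of triangulations of an 11-gon is the Catalan number C_9 (index = sides − 2). So Q = C_9 = 4862.
P − Q = 742900 − 4862 = 738038.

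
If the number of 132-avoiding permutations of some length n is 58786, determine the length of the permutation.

Permutations of [n] avoiding a fixed length-3 pattern are counted by C_n, and C_11 = 58786.

11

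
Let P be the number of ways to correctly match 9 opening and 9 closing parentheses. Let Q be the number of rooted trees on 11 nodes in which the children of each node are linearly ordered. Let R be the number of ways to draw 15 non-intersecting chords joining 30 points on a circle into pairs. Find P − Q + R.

A balanced arrangement of 9 bracket pairs is a Dyck word of semilength 9, so the count is C_9. So P = C_9 = 4862.
A rooted plane tree on 11 nodes has 10 edges, and such trees are counted by C_10. So Q = C_10 = 16796.
Pairing 30 circle points by 15 non-crossing chords gives C_15 matchings. So R = C_15 = 9694845.
P − Q + R = 4862 − 16796 + 9694845 = 9682911.

9682911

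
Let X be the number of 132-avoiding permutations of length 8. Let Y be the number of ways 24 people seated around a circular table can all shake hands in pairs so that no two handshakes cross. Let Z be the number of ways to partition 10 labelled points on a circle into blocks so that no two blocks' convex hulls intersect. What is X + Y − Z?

For any fixed pattern of length 3, the pattern-avoiding permutations of [8] number C_8. So X = C_8 = 1430.
Non-crossing handshake pairings of 2n people are counted by C_n; 24 people gives n = 12. So Y = C_12 = 208012.
The non-crossing partitions of [10] form a lattice of size C_10. So Z = C_10 = 16796.
X + Y − Z = 1430 + 208012 − 16796 = 192646.

192646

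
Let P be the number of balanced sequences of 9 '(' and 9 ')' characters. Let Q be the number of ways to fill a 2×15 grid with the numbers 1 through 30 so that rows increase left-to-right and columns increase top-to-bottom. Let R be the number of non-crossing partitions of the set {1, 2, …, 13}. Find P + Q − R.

With 9 pairs the number of balanced bracket strings is the Catalan number C_9. So P = C_9 = 4862.
By the hook-length formula (or a Dyck-path bijection), SYT of shape 2×15 number C_15. So Q = C_15 = 9694845.
The non-crossing partitions of [13] form a lattice of size C_13. So R = C_13 = 742900.
P + Q − R = 4862 + 9694845 − 742900 = 8956807.

8956807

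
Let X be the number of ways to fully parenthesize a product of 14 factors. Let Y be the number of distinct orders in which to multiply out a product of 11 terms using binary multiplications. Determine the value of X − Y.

Parenthesizations of m factors correspond to full binary trees with m leaves, counted by C_{m−1}; m = 14 gives C_13. So X = C_13 = 742900.
Ways to associate a product of 11 factors correspond to binary trees on 11 leaves, so the count is C_10. So Y = C_10 = 16796.
X − Y = 742900 − 16796 = 726104.

726104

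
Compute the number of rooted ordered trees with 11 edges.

Rooted ordered trees with n edges are counted by C_n; here n = 11.
C_11 = 58786.

58786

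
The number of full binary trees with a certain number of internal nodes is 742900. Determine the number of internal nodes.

Full binary trees with n internal nodes are counted by C_n; 742900 = C_13.

13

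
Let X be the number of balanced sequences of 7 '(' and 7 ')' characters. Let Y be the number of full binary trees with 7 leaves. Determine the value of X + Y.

With 7 pairs the number of balanced bracket strings is the Catalan number C_7. So X = C_7 = 429.
Full binary trees with 7 leaves have 7−1 = 6 internal nodes, so there are C_6 of them. So Y = C_6 = 132.
X + Y = 429 + 132 = 561.

561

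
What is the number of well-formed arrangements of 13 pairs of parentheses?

742900

Balanced strings of n pairs of brackets are counted by C_n; here n = 13.
C_13 = C(26,13)/14 = 10400600/14 = 742900.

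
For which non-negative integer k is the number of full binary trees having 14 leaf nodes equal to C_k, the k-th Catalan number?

Full binary trees with 14 leaves have 14−1 = 13 internal nodes, so there are C_13 of them.

13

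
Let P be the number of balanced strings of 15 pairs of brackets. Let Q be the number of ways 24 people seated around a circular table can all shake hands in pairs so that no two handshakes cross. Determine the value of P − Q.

9486833

Balanced strings of n pairs of brackets are counted by C_n; here n = 15. So P = C_15 = 9694845.
Non-crossing handshake pairings of 2n people are counted by C_n; 24 people gives n = 12. So Q = C_12 = 208012.
P − Q = 9694845 − 208012 = 9486833.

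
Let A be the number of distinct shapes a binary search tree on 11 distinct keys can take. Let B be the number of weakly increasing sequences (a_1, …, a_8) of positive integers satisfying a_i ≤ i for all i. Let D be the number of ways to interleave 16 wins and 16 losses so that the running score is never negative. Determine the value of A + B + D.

35417886

Binary trees (left/right distinguished) on n nodes are counted by C_n; here n = 11. So A = C_11 = 58786.
Weakly increasing sequences with a_i ≤ i biject with Dyck paths of semilength 8, so there are C_8. So B = C_8 = 1430.
Reading a vote for the leader as '(' and for the other as ')' turns such a sequence into a balanced string of 16 pairs, so the count is C_16. So D = C_16 = 35357670.
A + B + D = 58786 + 1430 + 35357670 = 35417886.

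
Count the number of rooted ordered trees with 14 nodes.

742900

A rooted plane tree on 14 nodes has 13 edges, and such trees are counted by C_13.
C_13 = C_12 · 2(2·12+1)/(12+2) = 208012 · 50/14 = 742900.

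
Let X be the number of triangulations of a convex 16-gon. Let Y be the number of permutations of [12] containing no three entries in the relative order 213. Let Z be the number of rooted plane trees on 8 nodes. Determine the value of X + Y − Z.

A convex 16-gon is triangulated into 14 triangles, and the number of such triangulations is the Catalan number C_{16−2} = C_14. So X = C_14 = 2674440.
For any fixed pattern of length 3, the pattern-avoiding permutations of [12] number C_12. So Y = C_12 = 208012.
A rooted plane tree on 8 nodes has 7 edges, and such trees are counted by C_7. So Z = C_7 = 429.
X + Y − Z = 2674440 + 208012 − 429 = 2882023.

2882023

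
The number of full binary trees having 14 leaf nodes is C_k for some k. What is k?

Full binary trees with 14 leaves have 14−1 = 13 internal nodes, so there are C_13 of them.

13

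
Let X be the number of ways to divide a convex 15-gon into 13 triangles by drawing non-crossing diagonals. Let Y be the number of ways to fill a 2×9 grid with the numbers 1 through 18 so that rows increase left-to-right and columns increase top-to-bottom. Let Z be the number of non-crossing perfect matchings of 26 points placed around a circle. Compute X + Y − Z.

4862

The number of triangulations of a 15-gon is the Catalan number C_13 (index = sides − 2). So X = C_13 = 742900.
By the hook-length formula (or a Dyck-path bijection), SYT of shape 2×9 number C_9. So Y = C_9 = 4862.
Non-crossing perfect matchings of 2n points on a circle are counted by C_n; with 26 points, n = 13. So Z = C_13 = 742900.
X + Y − Z = 742900 + 4862 − 742900 = 4862.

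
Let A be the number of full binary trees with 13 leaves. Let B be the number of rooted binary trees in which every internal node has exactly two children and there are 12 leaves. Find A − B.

149226

Full binary trees with 13 leaves have 13−1 = 12 internal nodes, so there are C_12 of them. So A = C_12 = 208012.
Full binary trees with 12 leaves have 12−1 = 11 internal nodes, so there are C_11 of them. So B = C_11 = 58786.
A − B = 208012 − 58786 = 149226.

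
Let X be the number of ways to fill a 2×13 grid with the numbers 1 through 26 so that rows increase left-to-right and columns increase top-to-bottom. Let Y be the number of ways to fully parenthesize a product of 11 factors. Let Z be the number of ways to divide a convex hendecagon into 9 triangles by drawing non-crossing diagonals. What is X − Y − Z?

Standard Young tableaux of shape 2×n are counted by C_n; here n = 13. So X = C_13 = 742900.
Ways to associate a product of 11 factors correspond to binary trees on 11 leaves, so the count is C_10. So Y = C_10 = 16796.
A convex 11-gon is triangulated into 9 triangles, and the number of such triangulations is the Catalan number C_{11−2} = C_9. So Z = C_9 = 4862.
X − Y − Z = 742900 − 16796 − 4862 = 721242.

721242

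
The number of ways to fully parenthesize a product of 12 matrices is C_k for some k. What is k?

Parenthesizations of m factors correspond to full binary trees with m leaves, counted by C_{m−1}; m = 12 gives C_11.

11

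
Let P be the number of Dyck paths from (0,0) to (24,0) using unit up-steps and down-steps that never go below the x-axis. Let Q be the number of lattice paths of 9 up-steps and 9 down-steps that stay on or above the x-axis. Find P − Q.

203150

Dyck paths of semilength n (length 2n) are counted by C_n; here n = 12. So P = C_12 = 208012.
Paths of 9 up- and 9 down-steps that never dip below the axis are Dyck paths; their count is C_9. So Q = C_9 = 4862.
P − Q = 208012 − 4862 = 203150.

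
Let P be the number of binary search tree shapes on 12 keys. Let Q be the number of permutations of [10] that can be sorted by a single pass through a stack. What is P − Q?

There are C_n binary search tree shapes on n keys; with n = 12 that is C_12. So P = C_12 = 208012.
By Knuth's characterisation, the stack-sortable permutations of length 10 are the 231-avoiders, numbering C_10. So Q = C_10 = 16796.
P − Q = 208012 − 16796 = 191216.

191216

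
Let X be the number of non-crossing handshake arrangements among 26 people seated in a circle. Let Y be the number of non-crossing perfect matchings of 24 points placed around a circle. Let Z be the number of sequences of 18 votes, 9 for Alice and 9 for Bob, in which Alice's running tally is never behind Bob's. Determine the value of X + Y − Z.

946050

With 26 = 2·13 people, non-crossing handshake pairings are non-crossing perfect matchings on a circle, counted by C_13. So X = C_13 = 742900.
Non-crossing perfect matchings of 2n points on a circle are counted by C_n; with 24 points, n = 12. So Y = C_12 = 208012.
Ballot sequences with n votes each where one side never trails are Dyck words, counted by C_n; here n = 9. So Z = C_9 = 4862.
X + Y − Z = 742900 + 208012 − 4862 = 946050.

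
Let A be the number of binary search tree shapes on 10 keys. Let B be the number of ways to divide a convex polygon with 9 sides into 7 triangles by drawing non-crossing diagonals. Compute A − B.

16367

There are C_n binary search tree shapes on n keys; with n = 10 that is C_10. So A = C_10 = 16796.
Triangulations of a convex m-gon are counted by C_{m−2}; with m = 9 this is C_7. So B = C_7 = 429.
A − B = 16796 − 429 = 16367.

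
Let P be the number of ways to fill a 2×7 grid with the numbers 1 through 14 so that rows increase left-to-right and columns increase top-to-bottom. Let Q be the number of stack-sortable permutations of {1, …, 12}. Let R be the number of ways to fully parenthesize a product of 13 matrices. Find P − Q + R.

By the hook-length formula (or a Dyck-path bijection), SYT of shape 2×7 number C_7. So P = C_7 = 429.
Stack-sortable permutations are exactly the 231-avoiding ones, counted by C_n; here n = 12. So Q = C_12 = 208012.
Bracketing 13 factors into binary products is counted by C_{13−1} = C_12. So R = C_12 = 208012.
P − Q + R = 429 − 208012 + 208012 = 429.

429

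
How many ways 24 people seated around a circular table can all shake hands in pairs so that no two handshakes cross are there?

208012

With 24 = 2·12 people, non-crossing handshake pairings are non-crossing perfect matchings on a circle, counted by C_12.
C_12 = C(24,12)/13 = 2704156/13 = 208012.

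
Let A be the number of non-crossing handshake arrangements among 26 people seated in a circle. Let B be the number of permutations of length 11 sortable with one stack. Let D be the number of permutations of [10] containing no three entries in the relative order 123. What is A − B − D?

667318

Non-crossing handshake pairings of 2n people are counted by C_n; 26 people gives n = 13. So A = C_13 = 742900.
By Knuth's characterisation, the stack-sortable permutations of length 11 are the 231-avoiders, numbering C_11. So B = C_11 = 58786.
For any fixed pattern of length 3, the pattern-avoiding permutations of [10] number C_10. So D = C_10 = 16796.
A − B − D = 742900 − 58786 − 16796 = 667318.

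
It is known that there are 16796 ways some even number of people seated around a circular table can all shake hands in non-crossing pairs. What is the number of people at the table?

Non-crossing handshake pairings of 2n people are counted by C_n; 16796 = C_10.
So n = 10, and there are 2n = 20 people.

20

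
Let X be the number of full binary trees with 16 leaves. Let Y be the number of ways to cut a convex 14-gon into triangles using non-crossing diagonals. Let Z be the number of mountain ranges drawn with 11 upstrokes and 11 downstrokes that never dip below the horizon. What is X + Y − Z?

9844071

A full binary tree with L leaves has L−1 internal nodes and is counted by C_{L−1}; L = 16 gives C_15. So X = C_15 = 9694845.
Triangulations of a convex m-gon are counted by C_{m−2}; with m = 14 this is C_12. So Y = C_12 = 208012.
A Dyck path with 11 up-steps and 11 down-steps has semilength 11, so there are C_11 of them. So Z = C_11 = 58786.
X + Y − Z = 9694845 + 208012 − 58786 = 9844071.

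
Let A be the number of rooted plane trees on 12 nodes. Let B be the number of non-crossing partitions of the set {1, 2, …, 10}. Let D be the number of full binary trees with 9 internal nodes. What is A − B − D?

A rooted plane tree on 12 nodes has 11 edges, and such trees are counted by C_11. So A = C_11 = 58786.
Non-crossing partitions of an n-element set are counted by C_n; here n = 10. So B = C_10 = 16796.
The number of full binary trees on 9 internal nodes is the Catalan number C_9. So D = C_9 = 4862.
A − B − D = 58786 − 16796 − 4862 = 37128.

37128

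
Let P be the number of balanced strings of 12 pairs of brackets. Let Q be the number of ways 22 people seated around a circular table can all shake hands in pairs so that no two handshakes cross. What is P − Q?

149226

A balanced arrangement of 12 bracket pairs is a Dyck word of semilength 12, so the count is C_12. So P = C_12 = 208012.
With 22 = 2·11 people, non-crossing handshake pairings are non-crossing perfect matchings on a circle, counted by C_11. So Q = C_11 = 58786.
P − Q = 208012 − 58786 = 149226.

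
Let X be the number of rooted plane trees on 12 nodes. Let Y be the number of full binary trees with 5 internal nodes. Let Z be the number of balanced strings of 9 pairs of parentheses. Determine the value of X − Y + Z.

63606

A rooted plane tree on 12 nodes has 11 edges, and such trees are counted by C_11. So X = C_11 = 58786.
Full binary trees with n internal nodes are counted by C_n; here n = 5. So Y = C_5 = 42.
With 9 pairs the number of balanced bracket strings is the Catalan number C_9. So Z = C_9 = 4862.
X − Y + Z = 58786 − 42 + 4862 = 63606.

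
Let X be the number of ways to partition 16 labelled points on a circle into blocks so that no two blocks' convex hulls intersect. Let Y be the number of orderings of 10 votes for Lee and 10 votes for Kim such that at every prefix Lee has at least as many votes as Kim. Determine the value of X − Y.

35340874

The non-crossing partitions of [16] form a lattice of size C_16. So X = C_16 = 35357670.
Reading a vote for the leader as '(' and for the other as ')' turns such a sequence into a balanced string of 10 pairs, so the count is C_10. So Y = C_10 = 16796.
X − Y = 35357670 − 16796 = 35340874.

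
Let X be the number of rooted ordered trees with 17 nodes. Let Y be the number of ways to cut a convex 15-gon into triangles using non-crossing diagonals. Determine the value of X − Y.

34614770

Rooted ordered (plane) trees on m nodes have m−1 edges and are counted by C_{m−1}; m = 17 gives C_16. So X = C_16 = 35357670.
The number of triangulations of a 15-gon is the Catalan number C_13 (index = sides − 2). So Y = C_13 = 742900.
X − Y = 35357670 − 742900 = 34614770.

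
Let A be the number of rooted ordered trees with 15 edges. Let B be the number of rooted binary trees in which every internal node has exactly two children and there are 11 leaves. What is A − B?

A rooted plane tree with 15 edges has 16 nodes, and the count is C_15. So A = C_15 = 9694845.
A full binary tree with L leaves has L−1 internal nodes and is counted by C_{L−1}; L = 11 gives C_10. So B = C_10 = 16796.
A − B = 9694845 − 16796 = 9678049.

9678049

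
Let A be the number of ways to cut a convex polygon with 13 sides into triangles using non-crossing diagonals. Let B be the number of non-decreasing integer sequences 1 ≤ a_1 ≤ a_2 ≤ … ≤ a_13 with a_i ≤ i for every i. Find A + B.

801686

A convex 13-gon is triangulated into 11 triangles, and the number of such triangulations is the Catalan number C_{13−2} = C_11. So A = C_11 = 58786.
Weakly increasing sequences with a_i ≤ i biject with Dyck paths of semilength 13, so there are C_13. So B = C_13 = 742900.
A + B = 58786 + 742900 = 801686.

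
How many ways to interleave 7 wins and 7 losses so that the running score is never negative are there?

Reading a vote for the leader as '(' and for the other as ')' turns such a sequence into a balanced string of 7 pairs, so the count is C_7.
C_7 = C(14,7)/8 = 3432/8 = 429.

429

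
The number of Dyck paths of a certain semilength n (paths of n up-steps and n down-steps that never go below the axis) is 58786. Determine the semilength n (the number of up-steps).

Dyck paths of semilength n are counted by C_n. The Catalan number equal to 58786 is C_11.

11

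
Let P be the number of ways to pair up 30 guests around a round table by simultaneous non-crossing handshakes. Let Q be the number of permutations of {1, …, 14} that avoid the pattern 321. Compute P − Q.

Non-crossing handshake pairings of 2n people are counted by C_n; 30 people gives n = 15. So P = C_15 = 9694845.
Permutations of [n] avoiding any single length-3 pattern are counted by C_n; here n = 14. So Q = C_14 = 2674440.
P − Q = 9694845 − 2674440 = 7020405.

7020405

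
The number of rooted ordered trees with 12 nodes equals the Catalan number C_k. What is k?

11

A rooted plane tree on 12 nodes has 11 edges, and such trees are counted by C_11.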